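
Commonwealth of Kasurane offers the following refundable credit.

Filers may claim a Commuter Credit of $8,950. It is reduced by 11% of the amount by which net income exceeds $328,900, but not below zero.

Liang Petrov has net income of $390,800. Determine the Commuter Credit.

Commuter Credit: 11% of the $61,900 excess over $328,900 is $6,809; credit = $8,950 − $6,809 = $2,141.

$2,141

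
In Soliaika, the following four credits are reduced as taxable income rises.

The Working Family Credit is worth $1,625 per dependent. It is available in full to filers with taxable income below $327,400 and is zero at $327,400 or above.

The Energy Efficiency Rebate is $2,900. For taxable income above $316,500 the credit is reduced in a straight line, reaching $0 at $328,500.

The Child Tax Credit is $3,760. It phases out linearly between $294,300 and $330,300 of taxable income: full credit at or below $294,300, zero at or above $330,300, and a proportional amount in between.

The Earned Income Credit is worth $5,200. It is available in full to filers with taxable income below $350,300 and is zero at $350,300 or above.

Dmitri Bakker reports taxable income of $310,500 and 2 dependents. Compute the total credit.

Working Family Credit: base = 2 × $1,625 = $3,250. $310,500 is below the $327,400 cutoff, so the full $3,250 applies.
Energy Efficiency Rebate: $310,500 is at or below the $316,500 threshold, so the full $2,900 applies.
Child Tax Credit: $310,500 is $16,200 into a $36,000 phase-out range, leaving 19,800/36,000 of the credit: $3,760 × 19,800/36,000 = $2,068.
Earned Income Credit: $310,500 is below the $350,300 cutoff, so the full $5,200 applies.
Total: $3,250 + $2,900 + $2,068 + $5,200 = $13,418.

$13,418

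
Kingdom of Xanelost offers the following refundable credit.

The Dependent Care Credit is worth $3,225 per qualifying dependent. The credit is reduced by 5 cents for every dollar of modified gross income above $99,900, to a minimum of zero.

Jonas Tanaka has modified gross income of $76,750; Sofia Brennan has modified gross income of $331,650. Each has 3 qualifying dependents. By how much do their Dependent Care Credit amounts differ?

$9,675

Jonas ($76,750): Dependent Care Credit: base = 3 × $3,225 = $9,675. $76,750 is at or below the $99,900 threshold, so the full $9,675 applies.
Sofia ($331,650): Dependent Care Credit: base = 3 × $3,225 = $9,675. 5% of the $231,750 excess over $99,900 is $11,587.50 ≥ base, so the credit is $0.
Difference: |$9,675 − $0| = $9,675.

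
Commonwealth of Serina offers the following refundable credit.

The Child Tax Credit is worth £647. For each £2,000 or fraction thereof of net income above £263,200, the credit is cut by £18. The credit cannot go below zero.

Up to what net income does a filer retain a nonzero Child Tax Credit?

After 35 increments the reduction is 35 × £18 = £630, leaving £17; one more increment wipes it out. Increment 35 ends at excess 35 × £2,000 = £70,000, so the highest qualifying income is £263,200 + £70,000 = £333,200.

£333,200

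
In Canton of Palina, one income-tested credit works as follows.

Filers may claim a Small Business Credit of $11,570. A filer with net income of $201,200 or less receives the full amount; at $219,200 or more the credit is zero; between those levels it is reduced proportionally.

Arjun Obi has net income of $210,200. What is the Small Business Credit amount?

Small Business Credit: $210,200 is $9,000 into a $18,000 phase-out range, leaving 9,000/18,000 of the credit: $11,570 × 9,000/18,000 = $5,785.

$5,785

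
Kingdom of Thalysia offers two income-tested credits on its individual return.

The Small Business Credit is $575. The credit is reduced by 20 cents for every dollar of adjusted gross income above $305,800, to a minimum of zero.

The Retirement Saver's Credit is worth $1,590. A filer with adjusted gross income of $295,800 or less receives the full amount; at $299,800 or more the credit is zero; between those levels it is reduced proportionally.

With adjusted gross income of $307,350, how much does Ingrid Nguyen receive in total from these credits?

$265

Small Business Credit: 20% of the $1,550 excess over $305,800 is $310; credit = $575 − $310 = $265.
Retirement Saver's Credit: $307,350 is at or above $299,800, so the credit is $0.
Total: $265 + $0 = $265.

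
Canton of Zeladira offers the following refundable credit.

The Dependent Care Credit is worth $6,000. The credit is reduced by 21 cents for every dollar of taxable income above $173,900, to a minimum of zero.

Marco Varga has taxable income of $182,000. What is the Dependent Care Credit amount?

Dependent Care Credit: 21% of the $8,100 excess over $173,900 is $1,701; credit = $6,000 − $1,701 = $4,299.

$4,299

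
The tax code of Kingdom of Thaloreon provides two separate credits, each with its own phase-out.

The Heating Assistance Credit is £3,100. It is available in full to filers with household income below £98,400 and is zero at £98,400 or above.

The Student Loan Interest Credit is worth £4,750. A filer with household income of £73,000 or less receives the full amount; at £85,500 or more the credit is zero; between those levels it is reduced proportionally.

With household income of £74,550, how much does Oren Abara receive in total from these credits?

Heating Assistance Credit: £74,550 is below the £98,400 cutoff, so the full £3,100 applies.
Student Loan Interest Credit: £74,550 is £1,550 into a £12,500 phase-out range, leaving 10,950/12,500 of the credit: £4,750 × 10,950/12,500 = £4,161.
Total: £3,100 + £4,161 = £7,261.

£7,261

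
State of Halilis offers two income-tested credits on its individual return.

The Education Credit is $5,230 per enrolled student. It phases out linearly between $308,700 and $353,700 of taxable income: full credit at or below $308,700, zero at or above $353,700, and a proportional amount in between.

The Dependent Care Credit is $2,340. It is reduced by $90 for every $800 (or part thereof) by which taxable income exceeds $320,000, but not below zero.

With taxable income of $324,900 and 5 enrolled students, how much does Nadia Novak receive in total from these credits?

Education Credit: base = 5 × $5,230 = $26,150. $324,900 is $16,200 into a $45,000 phase-out range, leaving 28,800/45,000 of the credit: $26,150 × 28,800/45,000 = $16,736.
Dependent Care Credit: income exceeds $320,000 by $4,900, which is 7 full-or-partial $800 increments; reduction = 7 × $90 = $630, leaving $1,710.
Total: $16,736 + $1,710 = $18,446.

$18,446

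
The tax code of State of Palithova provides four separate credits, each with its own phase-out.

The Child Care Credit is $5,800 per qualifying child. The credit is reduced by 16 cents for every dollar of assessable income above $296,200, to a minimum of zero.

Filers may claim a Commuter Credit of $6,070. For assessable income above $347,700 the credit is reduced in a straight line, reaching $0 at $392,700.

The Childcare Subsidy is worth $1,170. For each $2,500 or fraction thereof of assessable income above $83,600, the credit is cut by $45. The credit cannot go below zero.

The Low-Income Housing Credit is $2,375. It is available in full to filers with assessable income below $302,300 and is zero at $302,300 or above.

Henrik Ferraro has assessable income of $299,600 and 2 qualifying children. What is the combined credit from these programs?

Child Care Credit: base = 2 × $5,800 = $11,600. 16% of the $3,400 excess over $296,200 is $544; credit = $11,600 − $544 = $11,056.
Commuter Credit: $299,600 is at or below the $347,700 threshold, so the full $6,070 applies.
Childcare Subsidy: income exceeds $83,600 by $216,000 → 87 increments × $45 = $3,915 ≥ base, so the credit is $0.
Low-Income Housing Credit: $299,600 is below the $302,300 cutoff, so the full $2,375 applies.
Total: $11,056 + $6,070 + $0 + $2,375 = $19,501.

$19,501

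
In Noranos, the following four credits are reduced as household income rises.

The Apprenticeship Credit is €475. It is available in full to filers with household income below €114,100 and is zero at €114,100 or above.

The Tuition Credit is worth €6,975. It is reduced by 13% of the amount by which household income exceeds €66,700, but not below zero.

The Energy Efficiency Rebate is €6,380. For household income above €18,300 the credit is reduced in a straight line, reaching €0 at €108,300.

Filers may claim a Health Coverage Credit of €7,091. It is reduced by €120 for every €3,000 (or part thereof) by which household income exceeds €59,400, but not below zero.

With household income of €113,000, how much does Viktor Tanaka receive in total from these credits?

Apprenticeship Credit: €113,000 is below the €114,100 cutoff, so the full €475 applies.
Tuition Credit: 13% of the €46,300 excess over €66,700 is €6,019; credit = €6,975 − €6,019 = €956.
Energy Efficiency Rebate: €113,000 is at or above €108,300, so the credit is €0.
Health Coverage Credit: income exceeds €59,400 by €53,600, which is 18 full-or-partial €3,000 increments; reduction = 18 × €120 = €2,160, leaving €4,931.
Total: €475 + €956 + €0 + €4,931 = €6,362.

€6,362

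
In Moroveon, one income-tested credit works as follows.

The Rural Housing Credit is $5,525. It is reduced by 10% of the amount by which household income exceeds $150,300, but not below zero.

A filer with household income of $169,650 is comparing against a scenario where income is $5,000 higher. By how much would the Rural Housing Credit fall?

At $169,650 — 10% of the $19,350 excess over $150,300 is $1,935; credit = $5,525 − $1,935 = $3,590.
At $174,650 — 10% of the $24,350 excess over $150,300 is $2,435; credit = $5,525 − $2,435 = $3,090.
Lost: $3,590 − $3,090 = $500.

$500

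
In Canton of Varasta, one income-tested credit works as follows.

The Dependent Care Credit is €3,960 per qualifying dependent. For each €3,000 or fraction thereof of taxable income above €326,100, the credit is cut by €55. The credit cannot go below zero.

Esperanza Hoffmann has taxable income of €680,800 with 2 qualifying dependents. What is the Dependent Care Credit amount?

Dependent Care Credit: base = 2 × €3,960 = €7,920. income exceeds €326,100 by €354,700, which is 119 full-or-partial €3,000 increments; reduction = 119 × €55 = €6,545, leaving €1,375.

€1,375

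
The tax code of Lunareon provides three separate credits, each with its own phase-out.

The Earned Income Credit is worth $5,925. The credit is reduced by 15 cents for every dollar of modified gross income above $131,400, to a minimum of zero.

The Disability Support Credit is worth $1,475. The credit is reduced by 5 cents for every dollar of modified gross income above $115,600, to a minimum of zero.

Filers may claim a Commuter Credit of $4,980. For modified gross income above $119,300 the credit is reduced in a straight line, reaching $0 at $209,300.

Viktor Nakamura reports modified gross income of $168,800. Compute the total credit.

Earned Income Credit: 15% of the $37,400 excess over $131,400 is $5,610; credit = $5,925 − $5,610 = $315.
Disability Support Credit: 5% of the $53,200 excess over $115,600 is $2,660 ≥ base, so the credit is $0.
Commuter Credit: $168,800 is $49,500 into a $90,000 phase-out range, leaving 40,500/90,000 of the credit: $4,980 × 40,500/90,000 = $2,241.
Total: $315 + $0 + $2,241 = $2,556.

$2,556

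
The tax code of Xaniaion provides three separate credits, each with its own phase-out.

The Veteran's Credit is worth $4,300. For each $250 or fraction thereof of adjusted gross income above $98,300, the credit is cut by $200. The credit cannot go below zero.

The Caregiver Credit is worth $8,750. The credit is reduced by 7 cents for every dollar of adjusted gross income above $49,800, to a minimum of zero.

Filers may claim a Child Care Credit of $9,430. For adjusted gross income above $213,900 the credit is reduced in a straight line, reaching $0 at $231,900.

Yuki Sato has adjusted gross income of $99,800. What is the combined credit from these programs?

$17,780

Veteran's Credit: income exceeds $98,300 by $1,500, which is 6 full-or-partial $250 increments; reduction = 6 × $200 = $1,200, leaving $3,100.
Caregiver Credit: 7% of the $50,000 excess over $49,800 is $3,500; credit = $8,750 − $3,500 = $5,250.
Child Care Credit: $99,800 is at or below the $213,900 threshold, so the full $9,430 applies.
Total: $3,100 + $5,250 + $9,430 = $17,780.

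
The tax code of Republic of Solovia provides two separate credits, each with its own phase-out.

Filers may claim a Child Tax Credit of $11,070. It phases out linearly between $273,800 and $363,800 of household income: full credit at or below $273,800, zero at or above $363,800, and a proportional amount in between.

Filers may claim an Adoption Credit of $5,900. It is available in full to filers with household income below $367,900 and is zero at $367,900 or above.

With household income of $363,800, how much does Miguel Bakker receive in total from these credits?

Child Tax Credit: $363,800 is at or above $363,800, so the credit is $0.
Adoption Credit: $363,800 is below the $367,900 cutoff, so the full $5,900 applies.
Total: $0 + $5,900 = $5,900.

$5,900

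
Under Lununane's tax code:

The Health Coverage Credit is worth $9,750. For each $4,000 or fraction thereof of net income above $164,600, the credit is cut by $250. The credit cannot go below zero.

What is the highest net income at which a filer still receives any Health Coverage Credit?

$316,600

After 38 increments the reduction is 38 × $250 = $9,500, leaving $250; one more increment wipes it out. Increment 38 ends at excess 38 × $4,000 = $152,000, so the highest qualifying income is $164,600 + $152,000 = $316,600.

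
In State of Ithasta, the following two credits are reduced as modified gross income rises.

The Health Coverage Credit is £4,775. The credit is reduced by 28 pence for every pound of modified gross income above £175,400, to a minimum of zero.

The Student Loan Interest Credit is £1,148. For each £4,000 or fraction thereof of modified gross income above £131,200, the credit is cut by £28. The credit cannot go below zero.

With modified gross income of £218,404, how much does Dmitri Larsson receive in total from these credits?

£532

Health Coverage Credit: 28% of the £43,004 excess over £175,400 is £12,041.12 ≥ base, so the credit is £0.
Student Loan Interest Credit: income exceeds £131,200 by £87,204, which is 22 full-or-partial £4,000 increments; reduction = 22 × £28 = £616, leaving £532.
Total: £0 + £532 = £532.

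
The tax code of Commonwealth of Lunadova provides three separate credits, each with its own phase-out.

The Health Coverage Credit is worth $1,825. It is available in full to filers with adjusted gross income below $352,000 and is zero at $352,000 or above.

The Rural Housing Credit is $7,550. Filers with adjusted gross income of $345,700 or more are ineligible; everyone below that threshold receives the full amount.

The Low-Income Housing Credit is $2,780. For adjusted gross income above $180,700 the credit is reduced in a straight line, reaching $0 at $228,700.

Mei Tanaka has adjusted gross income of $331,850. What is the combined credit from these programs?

$9,375

Health Coverage Credit: $331,850 is below the $352,000 cutoff, so the full $1,825 applies.
Rural Housing Credit: $331,850 is below the $345,700 cutoff, so the full $7,550 applies.
Low-Income Housing Credit: $331,850 is at or above $228,700, so the credit is $0.
Total: $1,825 + $7,550 + $0 = $9,375.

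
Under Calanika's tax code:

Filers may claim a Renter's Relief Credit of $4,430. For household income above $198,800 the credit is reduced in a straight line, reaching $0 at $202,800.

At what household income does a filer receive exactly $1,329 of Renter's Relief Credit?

$201,600

$1,329 is 1,329/4,430 of the full $4,430, so 3,101/4,430 of the $4,000 range has been used: income = $198,800 + $4,000 × 3,101/4,430 = $201,600.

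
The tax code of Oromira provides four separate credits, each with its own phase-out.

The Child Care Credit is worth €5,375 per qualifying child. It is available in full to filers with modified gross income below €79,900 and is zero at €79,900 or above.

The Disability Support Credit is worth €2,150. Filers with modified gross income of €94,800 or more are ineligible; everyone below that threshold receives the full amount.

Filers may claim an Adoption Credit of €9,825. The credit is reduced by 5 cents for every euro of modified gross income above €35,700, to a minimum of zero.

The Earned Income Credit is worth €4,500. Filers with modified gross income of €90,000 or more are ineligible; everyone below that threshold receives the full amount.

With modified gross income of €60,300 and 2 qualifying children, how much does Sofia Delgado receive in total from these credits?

€25,995

Child Care Credit: base = 2 × €5,375 = €10,750. €60,300 is below the €79,900 cutoff, so the full €10,750 applies.
Disability Support Credit: €60,300 is below the €94,800 cutoff, so the full €2,150 applies.
Adoption Credit: 5% of the €24,600 excess over €35,700 is €1,230; credit = €9,825 − €1,230 = €8,595.
Earned Income Credit: €60,300 is below the €90,000 cutoff, so the full €4,500 applies.
Total: €10,750 + €2,150 + €8,595 + €4,500 = €25,995.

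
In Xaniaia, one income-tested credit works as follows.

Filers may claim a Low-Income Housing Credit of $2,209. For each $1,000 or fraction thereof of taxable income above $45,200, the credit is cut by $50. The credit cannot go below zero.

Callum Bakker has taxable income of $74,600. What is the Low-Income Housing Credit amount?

$709

Low-Income Housing Credit: income exceeds $45,200 by $29,400, which is 30 full-or-partial $1,000 increments; reduction = 30 × $50 = $1,500, leaving $709.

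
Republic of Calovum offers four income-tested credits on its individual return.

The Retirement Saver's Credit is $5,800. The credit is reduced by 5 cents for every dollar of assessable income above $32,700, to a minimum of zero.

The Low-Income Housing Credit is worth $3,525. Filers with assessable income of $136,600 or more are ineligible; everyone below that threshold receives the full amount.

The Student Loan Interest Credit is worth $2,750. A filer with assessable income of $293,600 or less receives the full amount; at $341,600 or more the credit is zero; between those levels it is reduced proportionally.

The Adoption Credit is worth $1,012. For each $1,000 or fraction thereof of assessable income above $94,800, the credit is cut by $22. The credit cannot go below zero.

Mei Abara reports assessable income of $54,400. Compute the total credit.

Retirement Saver's Credit: 5% of the $21,700 excess over $32,700 is $1,085; credit = $5,800 − $1,085 = $4,715.
Low-Income Housing Credit: $54,400 is below the $136,600 cutoff, so the full $3,525 applies.
Student Loan Interest Credit: $54,400 is at or below the $293,600 threshold, so the full $2,750 applies.
Adoption Credit: $54,400 is at or below the $94,800 threshold, so the full $1,012 applies.
Total: $4,715 + $3,525 + $2,750 + $1,012 = $12,002.

$12,002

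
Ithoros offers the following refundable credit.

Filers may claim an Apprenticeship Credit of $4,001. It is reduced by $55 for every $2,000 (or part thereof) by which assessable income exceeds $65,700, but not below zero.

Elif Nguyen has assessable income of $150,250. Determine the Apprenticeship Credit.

Apprenticeship Credit: income exceeds $65,700 by $84,550, which is 43 full-or-partial $2,000 increments; reduction = 43 × $55 = $2,365, leaving $1,636.

$1,636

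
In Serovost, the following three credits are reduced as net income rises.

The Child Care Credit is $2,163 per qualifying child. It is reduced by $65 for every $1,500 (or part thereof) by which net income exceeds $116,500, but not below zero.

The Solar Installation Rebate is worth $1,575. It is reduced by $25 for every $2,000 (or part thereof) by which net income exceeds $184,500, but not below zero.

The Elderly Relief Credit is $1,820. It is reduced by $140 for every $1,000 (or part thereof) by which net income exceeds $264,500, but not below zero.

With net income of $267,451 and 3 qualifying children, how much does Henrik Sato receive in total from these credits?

$1,925

Child Care Credit: base = 3 × $2,163 = $6,489. income exceeds $116,500 by $150,951 → 101 increments × $65 = $6,565 ≥ base, so the credit is $0.
Solar Installation Rebate: income exceeds $184,500 by $82,951, which is 42 full-or-partial $2,000 increments; reduction = 42 × $25 = $1,050, leaving $525.
Elderly Relief Credit: income exceeds $264,500 by $2,951, which is 3 full-or-partial $1,000 increments; reduction = 3 × $140 = $420, leaving $1,400.
Total: $0 + $525 + $1,400 = $1,925.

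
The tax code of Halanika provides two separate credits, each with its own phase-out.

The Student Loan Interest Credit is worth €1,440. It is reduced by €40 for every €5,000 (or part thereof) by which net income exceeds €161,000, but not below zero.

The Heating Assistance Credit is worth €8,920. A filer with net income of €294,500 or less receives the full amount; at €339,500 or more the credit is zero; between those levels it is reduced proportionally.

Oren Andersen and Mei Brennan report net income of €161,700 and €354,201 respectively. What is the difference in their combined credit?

Oren (€161,700): Student Loan Interest Credit: income exceeds €161,000 by €700, which is 1 full-or-partial €5,000 increment; reduction = 1 × €40 = €40, leaving €1,400. Heating Assistance Credit: €161,700 is at or below the €294,500 threshold, so the full €8,920 applies. total €1,400 + €8,920 = €10,320
Mei (€354,201): Student Loan Interest Credit: income exceeds €161,000 by €193,201 → 39 increments × €40 = €1,560 ≥ base, so the credit is €0. Heating Assistance Credit: €354,201 is at or above €339,500, so the credit is €0. total €0 + €0 = €0
Difference: |€10,320 − €0| = €10,320.

€10,320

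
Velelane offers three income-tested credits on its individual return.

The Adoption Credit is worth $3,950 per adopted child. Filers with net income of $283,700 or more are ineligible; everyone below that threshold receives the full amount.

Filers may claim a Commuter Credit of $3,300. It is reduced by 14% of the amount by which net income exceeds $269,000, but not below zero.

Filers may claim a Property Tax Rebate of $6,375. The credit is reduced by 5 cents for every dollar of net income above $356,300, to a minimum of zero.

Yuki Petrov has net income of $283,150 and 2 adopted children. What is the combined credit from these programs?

$15,594

Adoption Credit: base = 2 × $3,950 = $7,900. $283,150 is below the $283,700 cutoff, so the full $7,900 applies.
Commuter Credit: 14% of the $14,150 excess over $269,000 is $1,981; credit = $3,300 − $1,981 = $1,319.
Property Tax Rebate: $283,150 is at or below the $356,300 threshold, so the full $6,375 applies.
Total: $7,900 + $1,319 + $6,375 = $15,594.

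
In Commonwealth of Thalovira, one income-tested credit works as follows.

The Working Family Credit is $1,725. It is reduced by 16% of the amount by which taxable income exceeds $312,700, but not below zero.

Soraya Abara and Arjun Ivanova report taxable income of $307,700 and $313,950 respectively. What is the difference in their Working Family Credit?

Soraya ($307,700): Working Family Credit: $307,700 is at or below the $312,700 threshold, so the full $1,725 applies.
Arjun ($313,950): Working Family Credit: 16% of the $1,250 excess over $312,700 is $200; credit = $1,725 − $200 = $1,525.
Difference: |$1,725 − $1,525| = $200.

$200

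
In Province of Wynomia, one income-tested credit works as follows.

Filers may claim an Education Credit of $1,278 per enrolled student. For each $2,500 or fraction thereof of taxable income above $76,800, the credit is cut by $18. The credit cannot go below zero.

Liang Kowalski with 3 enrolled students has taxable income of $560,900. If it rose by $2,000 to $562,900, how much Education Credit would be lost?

At $560,900 — base = 3 × $1,278 = $3,834. income exceeds $76,800 by $484,100, which is 194 full-or-partial $2,500 increments; reduction = 194 × $18 = $3,492, leaving $342.
At $562,900 — base = 3 × $1,278 = $3,834. income exceeds $76,800 by $486,100, which is 195 full-or-partial $2,500 increments; reduction = 195 × $18 = $3,510, leaving $324.
Lost: $342 − $324 = $18.

$18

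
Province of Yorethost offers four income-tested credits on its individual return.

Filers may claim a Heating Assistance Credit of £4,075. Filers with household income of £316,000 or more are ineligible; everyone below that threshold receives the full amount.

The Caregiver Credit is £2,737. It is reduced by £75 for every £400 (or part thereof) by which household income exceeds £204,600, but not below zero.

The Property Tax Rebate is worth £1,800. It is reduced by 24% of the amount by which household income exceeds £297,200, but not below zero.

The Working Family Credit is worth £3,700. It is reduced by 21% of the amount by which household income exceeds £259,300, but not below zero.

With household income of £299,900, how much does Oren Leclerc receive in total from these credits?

£5,227

Heating Assistance Credit: £299,900 is below the £316,000 cutoff, so the full £4,075 applies.
Caregiver Credit: income exceeds £204,600 by £95,300 → 239 increments × £75 = £17,925 ≥ base, so the credit is £0.
Property Tax Rebate: 24% of the £2,700 excess over £297,200 is £648; credit = £1,800 − £648 = £1,152.
Working Family Credit: 21% of the £40,600 excess over £259,300 is £8,526 ≥ base, so the credit is £0.
Total: £4,075 + £0 + £1,152 + £0 = £5,227.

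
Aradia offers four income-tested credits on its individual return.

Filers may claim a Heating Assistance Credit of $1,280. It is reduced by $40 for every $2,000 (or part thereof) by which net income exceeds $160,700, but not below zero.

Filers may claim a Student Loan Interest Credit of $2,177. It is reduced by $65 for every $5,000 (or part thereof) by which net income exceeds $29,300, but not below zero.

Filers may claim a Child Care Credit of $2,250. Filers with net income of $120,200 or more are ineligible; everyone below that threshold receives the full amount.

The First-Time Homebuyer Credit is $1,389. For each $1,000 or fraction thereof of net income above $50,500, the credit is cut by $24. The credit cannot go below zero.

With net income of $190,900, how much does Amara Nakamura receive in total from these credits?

$672

Heating Assistance Credit: income exceeds $160,700 by $30,200, which is 16 full-or-partial $2,000 increments; reduction = 16 × $40 = $640, leaving $640.
Student Loan Interest Credit: income exceeds $29,300 by $161,600, which is 33 full-or-partial $5,000 increments; reduction = 33 × $65 = $2,145, leaving $32.
Child Care Credit: $190,900 meets or exceeds the $120,200 cutoff, so the credit is $0.
First-Time Homebuyer Credit: income exceeds $50,500 by $140,400 → 141 increments × $24 = $3,384 ≥ base, so the credit is $0.
Total: $640 + $32 + $0 + $0 = $672.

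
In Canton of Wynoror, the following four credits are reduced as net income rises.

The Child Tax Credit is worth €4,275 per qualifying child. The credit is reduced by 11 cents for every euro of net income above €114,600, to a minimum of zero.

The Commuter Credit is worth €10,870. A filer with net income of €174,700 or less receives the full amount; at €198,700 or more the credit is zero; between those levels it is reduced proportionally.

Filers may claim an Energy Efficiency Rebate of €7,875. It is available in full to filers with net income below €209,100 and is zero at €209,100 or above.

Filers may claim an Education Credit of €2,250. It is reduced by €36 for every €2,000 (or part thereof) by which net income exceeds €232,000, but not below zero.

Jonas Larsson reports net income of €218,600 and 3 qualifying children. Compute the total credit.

Child Tax Credit: base = 3 × €4,275 = €12,825. 11% of the €104,000 excess over €114,600 is €11,440; credit = €12,825 − €11,440 = €1,385.
Commuter Credit: €218,600 is at or above €198,700, so the credit is €0.
Energy Efficiency Rebate: €218,600 meets or exceeds the €209,100 cutoff, so the credit is €0.
Education Credit: €218,600 is at or below the €232,000 threshold, so the full €2,250 applies.
Total: €1,385 + €0 + €0 + €2,250 = €3,635.

€3,635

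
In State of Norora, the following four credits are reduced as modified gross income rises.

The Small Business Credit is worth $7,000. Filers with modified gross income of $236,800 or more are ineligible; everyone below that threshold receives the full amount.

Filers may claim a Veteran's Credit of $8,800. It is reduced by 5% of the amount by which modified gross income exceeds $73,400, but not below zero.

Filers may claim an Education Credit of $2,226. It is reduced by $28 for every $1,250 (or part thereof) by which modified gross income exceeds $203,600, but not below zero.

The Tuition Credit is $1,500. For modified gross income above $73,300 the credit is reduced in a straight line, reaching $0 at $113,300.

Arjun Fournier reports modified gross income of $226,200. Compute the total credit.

$9,854

Small Business Credit: $226,200 is below the $236,800 cutoff, so the full $7,000 applies.
Veteran's Credit: 5% of the $152,800 excess over $73,400 is $7,640; credit = $8,800 − $7,640 = $1,160.
Education Credit: income exceeds $203,600 by $22,600, which is 19 full-or-partial $1,250 increments; reduction = 19 × $28 = $532, leaving $1,694.
Tuition Credit: $226,200 is at or above $113,300, so the credit is $0.
Total: $7,000 + $1,160 + $1,694 + $0 = $9,854.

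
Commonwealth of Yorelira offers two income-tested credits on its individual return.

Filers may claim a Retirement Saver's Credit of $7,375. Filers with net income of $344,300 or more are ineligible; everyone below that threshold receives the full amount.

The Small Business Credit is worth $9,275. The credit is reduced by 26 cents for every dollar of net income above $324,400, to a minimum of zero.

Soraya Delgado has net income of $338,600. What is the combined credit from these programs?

Retirement Saver's Credit: $338,600 is below the $344,300 cutoff, so the full $7,375 applies.
Small Business Credit: 26% of the $14,200 excess over $324,400 is $3,692; credit = $9,275 − $3,692 = $5,583.
Total: $7,375 + $5,583 = $12,958.

$12,958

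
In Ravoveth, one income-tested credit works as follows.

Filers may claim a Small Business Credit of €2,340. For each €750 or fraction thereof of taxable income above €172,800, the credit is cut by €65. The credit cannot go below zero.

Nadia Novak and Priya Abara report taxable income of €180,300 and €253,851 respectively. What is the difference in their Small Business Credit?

€1,690

Nadia (€180,300): Small Business Credit: income exceeds €172,800 by €7,500, which is 10 full-or-partial €750 increments; reduction = 10 × €65 = €650, leaving €1,690.
Priya (€253,851): Small Business Credit: income exceeds €172,800 by €81,051 → 109 increments × €65 = €7,085 ≥ base, so the credit is €0.
Difference: |€1,690 − €0| = €1,690.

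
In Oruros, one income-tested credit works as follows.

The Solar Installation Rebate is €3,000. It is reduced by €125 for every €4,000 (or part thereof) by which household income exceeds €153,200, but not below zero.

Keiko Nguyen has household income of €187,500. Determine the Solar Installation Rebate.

€1,875

Solar Installation Rebate: income exceeds €153,200 by €34,300, which is 9 full-or-partial €4,000 increments; reduction = 9 × €125 = €1,125, leaving €1,875.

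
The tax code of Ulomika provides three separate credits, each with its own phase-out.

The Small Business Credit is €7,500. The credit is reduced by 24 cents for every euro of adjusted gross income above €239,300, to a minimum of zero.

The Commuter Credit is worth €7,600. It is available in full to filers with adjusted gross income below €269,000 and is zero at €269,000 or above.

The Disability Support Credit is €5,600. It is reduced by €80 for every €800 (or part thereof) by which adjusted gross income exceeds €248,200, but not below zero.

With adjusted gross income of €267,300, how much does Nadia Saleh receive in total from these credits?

€12,060

Small Business Credit: 24% of the €28,000 excess over €239,300 is €6,720; credit = €7,500 − €6,720 = €780.
Commuter Credit: €267,300 is below the €269,000 cutoff, so the full €7,600 applies.
Disability Support Credit: income exceeds €248,200 by €19,100, which is 24 full-or-partial €800 increments; reduction = 24 × €80 = €1,920, leaving €3,680.
Total: €780 + €7,600 + €3,680 = €12,060.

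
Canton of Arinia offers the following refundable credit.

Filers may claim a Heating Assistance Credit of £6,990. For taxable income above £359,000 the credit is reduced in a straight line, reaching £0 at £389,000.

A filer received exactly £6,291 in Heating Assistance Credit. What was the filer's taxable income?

£362,000

£6,291 is 6,291/6,990 of the full £6,990, so 699/6,990 of the £30,000 range has been used: income = £359,000 + £30,000 × 699/6,990 = £362,000.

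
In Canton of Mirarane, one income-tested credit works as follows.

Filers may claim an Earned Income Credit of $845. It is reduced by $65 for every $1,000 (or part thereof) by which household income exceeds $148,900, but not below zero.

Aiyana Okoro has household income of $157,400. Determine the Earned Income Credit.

Earned Income Credit: income exceeds $148,900 by $8,500, which is 9 full-or-partial $1,000 increments; reduction = 9 × $65 = $585, leaving $260.

$260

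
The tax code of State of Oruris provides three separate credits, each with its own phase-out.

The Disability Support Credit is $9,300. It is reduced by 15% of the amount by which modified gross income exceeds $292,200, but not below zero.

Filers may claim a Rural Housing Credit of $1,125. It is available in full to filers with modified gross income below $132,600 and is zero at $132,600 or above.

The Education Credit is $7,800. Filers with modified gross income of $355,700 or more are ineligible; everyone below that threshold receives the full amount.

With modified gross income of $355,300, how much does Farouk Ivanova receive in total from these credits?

Disability Support Credit: 15% of the $63,100 excess over $292,200 is $9,465 ≥ base, so the credit is $0.
Rural Housing Credit: $355,300 meets or exceeds the $132,600 cutoff, so the credit is $0.
Education Credit: $355,300 is below the $355,700 cutoff, so the full $7,800 applies.
Total: $0 + $0 + $7,800 = $7,800.

$7,800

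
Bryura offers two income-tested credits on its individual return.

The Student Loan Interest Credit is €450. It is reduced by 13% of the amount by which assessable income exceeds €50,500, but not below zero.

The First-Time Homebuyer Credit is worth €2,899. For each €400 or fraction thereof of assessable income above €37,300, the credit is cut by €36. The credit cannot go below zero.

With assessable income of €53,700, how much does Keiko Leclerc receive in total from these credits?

Student Loan Interest Credit: 13% of the €3,200 excess over €50,500 is €416; credit = €450 − €416 = €34.
First-Time Homebuyer Credit: income exceeds €37,300 by €16,400, which is 41 full-or-partial €400 increments; reduction = 41 × €36 = €1,476, leaving €1,423.
Total: €34 + €1,423 = €1,457.

€1,457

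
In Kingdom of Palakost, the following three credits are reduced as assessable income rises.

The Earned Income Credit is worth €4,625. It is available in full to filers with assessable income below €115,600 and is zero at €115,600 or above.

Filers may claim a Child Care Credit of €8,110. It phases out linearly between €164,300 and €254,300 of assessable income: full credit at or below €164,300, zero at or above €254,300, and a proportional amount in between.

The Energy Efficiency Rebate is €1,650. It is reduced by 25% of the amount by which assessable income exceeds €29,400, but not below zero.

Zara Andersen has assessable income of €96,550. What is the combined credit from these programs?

€12,735

Earned Income Credit: €96,550 is below the €115,600 cutoff, so the full €4,625 applies.
Child Care Credit: €96,550 is at or below the €164,300 threshold, so the full €8,110 applies.
Energy Efficiency Rebate: 25% of the €67,150 excess over €29,400 is €16,787.50 ≥ base, so the credit is €0.
Total: €4,625 + €8,110 + €0 = €12,735.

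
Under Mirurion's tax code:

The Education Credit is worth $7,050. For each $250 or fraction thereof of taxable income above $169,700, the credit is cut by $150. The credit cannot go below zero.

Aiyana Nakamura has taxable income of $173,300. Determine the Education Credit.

Education Credit: income exceeds $169,700 by $3,600, which is 15 full-or-partial $250 increments; reduction = 15 × $150 = $2,250, leaving $4,800.

$4,800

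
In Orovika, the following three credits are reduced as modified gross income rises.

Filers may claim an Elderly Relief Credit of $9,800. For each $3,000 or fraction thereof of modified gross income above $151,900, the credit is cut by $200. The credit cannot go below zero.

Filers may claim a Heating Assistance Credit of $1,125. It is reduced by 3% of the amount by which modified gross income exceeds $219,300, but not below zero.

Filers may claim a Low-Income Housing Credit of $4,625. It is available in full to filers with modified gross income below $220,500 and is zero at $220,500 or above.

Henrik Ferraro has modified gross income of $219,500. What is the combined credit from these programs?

Elderly Relief Credit: income exceeds $151,900 by $67,600, which is 23 full-or-partial $3,000 increments; reduction = 23 × $200 = $4,600, leaving $5,200.
Heating Assistance Credit: 3% of the $200 excess over $219,300 is $6; credit = $1,125 − $6 = $1,119.
Low-Income Housing Credit: $219,500 is below the $220,500 cutoff, so the full $4,625 applies.
Total: $5,200 + $1,119 + $4,625 = $10,944.

$10,944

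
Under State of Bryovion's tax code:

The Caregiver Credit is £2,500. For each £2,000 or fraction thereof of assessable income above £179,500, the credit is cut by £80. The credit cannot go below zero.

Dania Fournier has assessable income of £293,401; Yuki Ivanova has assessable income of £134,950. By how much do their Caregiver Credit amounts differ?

Dania (£293,401): Caregiver Credit: income exceeds £179,500 by £113,901 → 57 increments × £80 = £4,560 ≥ base, so the credit is £0.
Yuki (£134,950): Caregiver Credit: £134,950 is at or below the £179,500 threshold, so the full £2,500 applies.
Difference: |£0 − £2,500| = £2,500.

£2,500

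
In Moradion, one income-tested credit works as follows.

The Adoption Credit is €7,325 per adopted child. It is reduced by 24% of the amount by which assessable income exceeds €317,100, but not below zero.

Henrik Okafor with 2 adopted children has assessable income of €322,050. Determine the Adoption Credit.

Adoption Credit: base = 2 × €7,325 = €14,650. 24% of the €4,950 excess over €317,100 is €1,188; credit = €14,650 − €1,188 = €13,462.

€13,462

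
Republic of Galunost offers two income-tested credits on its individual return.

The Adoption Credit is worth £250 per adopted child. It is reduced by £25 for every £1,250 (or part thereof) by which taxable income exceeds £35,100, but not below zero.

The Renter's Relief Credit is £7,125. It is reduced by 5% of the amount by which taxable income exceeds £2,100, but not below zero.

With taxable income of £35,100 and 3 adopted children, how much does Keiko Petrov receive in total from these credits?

Adoption Credit: base = 3 × £250 = £750. £35,100 is at or below the £35,100 threshold, so the full £750 applies.
Renter's Relief Credit: 5% of the £33,000 excess over £2,100 is £1,650; credit = £7,125 − £1,650 = £5,475.
Total: £750 + £5,475 = £6,225.

£6,225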